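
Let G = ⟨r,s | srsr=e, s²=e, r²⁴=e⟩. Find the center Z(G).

An element z ∈ Z(G) iff z commutes with every generator.
For example r¹² is central: (r¹²)·r = r¹³ = r·(r¹²); (r¹²)·s = r¹²s = s·(r¹²).
Whereas r ∉ Z(G) since r·s = rs ≠ r²³s = s·r.
Checking each of the 48 elements this way gives Z(G) = {e, r¹²}, of order 2.

Answer: {e, r¹²}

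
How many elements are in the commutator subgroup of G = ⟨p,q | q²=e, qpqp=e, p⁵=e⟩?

G' = [G, G] is generated by all commutators. The generator-pair commutators are: [p, q] = p².
The subgroup they normally generate is {e, p, p², p³, p⁴}, of order 5.
Check: |G/G'| = 10/5 = 2 is the order of the abelianisation.

Answer: 5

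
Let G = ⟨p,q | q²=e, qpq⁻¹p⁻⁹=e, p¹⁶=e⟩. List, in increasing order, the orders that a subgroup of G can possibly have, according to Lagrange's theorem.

|G| = 32 = 2⁵. By Lagrange's theorem the order of any subgroup divides 32; the divisors of 32 are 1, 2, 4, 8, 16, 32.

Answer: 1, 2, 4, 8, 16, 32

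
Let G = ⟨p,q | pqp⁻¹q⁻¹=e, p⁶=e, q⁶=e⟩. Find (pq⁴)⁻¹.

The order of (pq⁴) is 6 (smallest k with (pq⁴)ᵏ = e), so (pq⁴)⁻¹ = (pq⁴)⁵ = p⁵q².
Check: (pq⁴) · (p⁵q²) → (pq⁴) · p⁵ = q⁴;   (q⁴) · q² = e, giving e as required.

Answer: p⁵q²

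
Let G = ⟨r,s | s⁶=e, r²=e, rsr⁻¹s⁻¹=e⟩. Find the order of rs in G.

Compute successive powers until reaching e:
  (rs)¹ = rs, (rs)² = s², (rs)³ = rs³, (rs)⁴ = s⁴, (rs)⁵ = rs⁵, (rs)⁶ = e.
The smallest positive k with (rs)ᵏ = e is 6.

Answer: 6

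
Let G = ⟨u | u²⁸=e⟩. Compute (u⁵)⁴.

Compute successive powers of (u⁵), reducing at each step:
  (u⁵)²: (u⁵) · u⁵ = u¹⁰
  (u⁵)³: (u¹⁰) · u⁵ = u¹⁵
  (u⁵)⁴: (u¹⁵) · u⁵ = u²⁰

Answer: u²⁰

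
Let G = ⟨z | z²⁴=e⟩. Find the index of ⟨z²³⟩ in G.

First find ord(z²³) by computing successive powers:
  (z²³)¹ = z²³, (z²³)² = z²², (z²³)³ = z²¹, (z²³)⁴ = z²⁰, (z²³)⁵ = z¹⁹, (z²³)⁶ = z¹⁸, (z²³)⁷ = z¹⁷, (z²³)⁸ = z¹⁶, (z²³)⁹ = z¹⁵, (z²³)¹⁰ = z¹⁴, (z²³)¹¹ = z¹³, (z²³)¹² = z¹², (z²³)¹³ = z¹¹, (z²³)¹⁴ = z¹⁰, (z²³)¹⁵ = z⁹, (z²³)¹⁶ = z⁸, (z²³)¹⁷ = z⁷, (z²³)¹⁸ = z⁶, (z²³)¹⁹ = z⁵, (z²³)²⁰ = z⁴, (z²³)²¹ = z³, (z²³)²² = z², (z²³)²³ = z, (z²³)²⁴ = e.
So |⟨z²³⟩| = ord(z²³) = 24. With |G| = 24, by Lagrange [G : ⟨z²³⟩] = 24/24 = 1.

Answer: 1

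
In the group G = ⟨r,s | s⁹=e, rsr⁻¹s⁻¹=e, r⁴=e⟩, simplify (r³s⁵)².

Compute successive powers of (r³s⁵), reducing at each step:
  (r³s⁵)²: (r³s⁵) · r³ = r²s⁵;   (r²s⁵) · s⁵ = r²s

Answer: r²s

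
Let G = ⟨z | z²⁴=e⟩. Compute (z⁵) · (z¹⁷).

Compute (z⁵) · (z¹⁷) by multiplying left to right and reducing via the relations at each step:
  (z⁵) · z¹⁷ = z²²

Answer: z²²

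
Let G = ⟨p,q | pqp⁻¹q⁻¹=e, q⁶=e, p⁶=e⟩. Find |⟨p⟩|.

|⟨p⟩| equals the order of p. Compute successive powers until reaching e:
  p¹ = p, p² = p², p³ = p³, p⁴ = p⁴, p⁵ = p⁵, p⁶ = e.
The smallest positive k with pᵏ = e is 6, so |⟨p⟩| = 6.

Answer: 6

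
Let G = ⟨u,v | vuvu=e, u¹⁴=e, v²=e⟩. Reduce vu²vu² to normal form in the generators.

Multiply left to right, reducing at each step:
  v · u² = u¹²v
  (u¹²v) · v = u¹²
  (u¹²) · u² = e

Answer: e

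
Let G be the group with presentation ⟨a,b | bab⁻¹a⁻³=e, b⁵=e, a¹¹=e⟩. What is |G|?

Enumerate words in the generators, reducing via the relations: the distinct elements are
  {a, b, e, ab, a², a³, a⁴, a⁵, a⁶, a⁷, a⁸, a⁹, b², b³, b⁴, ab², ab³, ab⁴, a²b, a³b, a¹⁰, a⁴b, a⁵b, a⁶b, a⁷b, a⁸b, a⁹b, a²b², a²b³, a²b⁴, a³b², a³b³, a³b⁴, a¹⁰b, a⁴b², a⁴b³, a⁴b⁴, a⁵b², a⁵b³, a⁵b⁴, a⁶b², a⁶b³, a⁶b⁴, a⁷b², a⁷b³, a⁷b⁴, a⁸b², a⁸b³, a⁸b⁴, a⁹b², a⁹b³, a⁹b⁴, a¹⁰b², a¹⁰b³, a¹⁰b⁴}.
No further products give new elements, so |G| = 55.

Answer: 55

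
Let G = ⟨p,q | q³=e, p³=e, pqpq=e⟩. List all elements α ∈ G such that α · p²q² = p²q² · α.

⟨p²q²⟩ ⊆ C_G(p²q²) since powers of p²q² commute with p²q²; so |C_G(p²q²)| ≥ |⟨p²q²⟩| = 2.
By orbit–stabilizer, |C_G(p²q²)| = |G| / |conj. class of p²q²| = 12 / 3 = 4.
The 4 elements commuting with p²q² are {e, pq, p²q², pq²p}.

Answer: {e, pq, p²q², pq²p}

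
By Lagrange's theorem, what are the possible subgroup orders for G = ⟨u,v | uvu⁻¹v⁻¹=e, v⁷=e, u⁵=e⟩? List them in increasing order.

|G| = 35 = 5 · 7. By Lagrange's theorem the order of any subgroup divides 35; the divisors of 35 are 1, 5, 7, 35.

Answer: 1, 5, 7, 35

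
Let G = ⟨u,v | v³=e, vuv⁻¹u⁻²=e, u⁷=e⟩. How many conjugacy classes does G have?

The conjugacy classes (representative and size) are:
  [e] (size 1), [u²] (size 3), [u⁵] (size 3), [v] (size 7), [v²] (size 7).
Class equation: 1 + 3 + 3 + 7 + 7 = 21 = |G|. So G has 5 conjugacy classes.

Answer: 5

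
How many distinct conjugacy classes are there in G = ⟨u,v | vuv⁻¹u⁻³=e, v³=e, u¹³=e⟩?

The conjugacy classes (representative and size) are:
  [e] (size 1), [u] (size 3), [u⁵] (size 3), [u¹⁰] (size 3), [u⁸] (size 3), [u¹⁰v] (size 13), [u⁷v²] (size 13).
Class equation: 1 + 3 + 3 + 3 + 3 + 13 + 13 = 39 = |G|. So G has 7 conjugacy classes.

Answer: 7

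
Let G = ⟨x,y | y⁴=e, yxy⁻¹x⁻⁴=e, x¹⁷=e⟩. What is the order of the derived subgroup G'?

G' = [G, G] is generated by all commutators. The generator-pair commutators are: [x, y] = x¹⁴.
The subgroup they normally generate is {e, x, x², x³, x⁴, x⁵, x⁶, x⁷, x⁸, x⁹, x¹⁰, x¹¹, x¹², x¹³, x¹⁴, x¹⁵, x¹⁶}, of order 17.
Check: |G/G'| = 68/17 = 4 is the order of the abelianisation.

Answer: 17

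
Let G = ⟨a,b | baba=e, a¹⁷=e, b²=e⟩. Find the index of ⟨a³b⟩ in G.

First find ord(a³b) by computing successive powers:
  (a³b)¹ = a³b, (a³b)² = e.
So |⟨a³b⟩| = ord(a³b) = 2. With |G| = 34, by Lagrange [G : ⟨a³b⟩] = 34/2 = 17.

Answer: 17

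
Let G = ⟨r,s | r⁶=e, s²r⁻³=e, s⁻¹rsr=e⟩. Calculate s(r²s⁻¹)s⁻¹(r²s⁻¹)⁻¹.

[s, (r²s⁻¹)] = s·(r²s⁻¹)·s⁻¹·(r²s⁻¹)⁻¹.
  s · (r²s⁻¹) = r⁴
  (r⁴) · (s⁻¹) = rs
  (rs) · (r²s) = r²

Answer: r²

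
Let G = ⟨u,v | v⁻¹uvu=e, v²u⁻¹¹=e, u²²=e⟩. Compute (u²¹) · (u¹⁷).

Compute (u²¹) · (u¹⁷) by multiplying left to right and reducing via the relations at each step:
  (u²¹) · u¹⁷ = u¹⁶

Answer: u¹⁶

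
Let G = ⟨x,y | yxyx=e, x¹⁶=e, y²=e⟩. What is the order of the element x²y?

Compute successive powers until reaching e:
  (x²y)¹ = x²y, (x²y)² = e.
The smallest positive k with (x²y)ᵏ = e is 2.

Answer: 2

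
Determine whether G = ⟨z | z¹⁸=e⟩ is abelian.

G has a single generator, so G is cyclic and hence abelian.

Answer: Yes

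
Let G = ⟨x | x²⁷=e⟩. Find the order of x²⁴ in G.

Compute successive powers until reaching e:
  (x²⁴)¹ = x²⁴, (x²⁴)² = x²¹, (x²⁴)³ = x¹⁸, (x²⁴)⁴ = x¹⁵, (x²⁴)⁵ = x¹², (x²⁴)⁶ = x⁹, (x²⁴)⁷ = x⁶, (x²⁴)⁸ = x³, (x²⁴)⁹ = e.
The smallest positive k with (x²⁴)ᵏ = e is 9.

Answer: 9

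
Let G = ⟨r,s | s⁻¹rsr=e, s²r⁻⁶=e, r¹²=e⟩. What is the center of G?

An element z ∈ Z(G) iff z commutes with every generator.
For example r⁶ is central: (r⁶)·r = r⁷ = r·(r⁶); (r⁶)·s = s⁻¹ = s·(r⁶).
Whereas r ∉ Z(G) since r·s = rs ≠ r⁵s⁻¹ = s·r.
Checking each of the 24 elements this way gives Z(G) = {e, r⁶}, of order 2.

Answer: {e, r⁶}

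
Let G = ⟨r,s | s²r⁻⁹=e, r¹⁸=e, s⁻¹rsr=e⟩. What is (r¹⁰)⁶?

Compute successive powers of (r¹⁰), reducing at each step:
  (r¹⁰)²: (r¹⁰) · r¹⁰ = r²
  (r¹⁰)³: (r²) · r¹⁰ = r¹²
  (r¹⁰)⁴: (r¹²) · r¹⁰ = r⁴
  (r¹⁰)⁵: (r⁴) · r¹⁰ = r¹⁴
  (r¹⁰)⁶: (r¹⁴) · r¹⁰ = r⁶

Answer: r⁶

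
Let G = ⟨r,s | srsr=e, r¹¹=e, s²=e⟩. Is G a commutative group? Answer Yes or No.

r·s = rs but s·r = r¹⁰s, so r·s ≠ s·r and G is not abelian.

Answer: No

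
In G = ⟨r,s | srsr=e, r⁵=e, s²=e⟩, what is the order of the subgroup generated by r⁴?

|⟨r⁴⟩| equals the order of r⁴. Compute successive powers until reaching e:
  (r⁴)¹ = r⁴, (r⁴)² = r³, (r⁴)³ = r², (r⁴)⁴ = r, (r⁴)⁵ = e.
The smallest positive k with (r⁴)ᵏ = e is 5, so |⟨r⁴⟩| = 5.

Answer: 5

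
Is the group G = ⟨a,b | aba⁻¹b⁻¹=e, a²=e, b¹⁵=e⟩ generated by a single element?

|G| = 30. The element ab has order 30 (its powers give 30 distinct elements), so ⟨ab⟩ = G and G is cyclic.

Answer: Yes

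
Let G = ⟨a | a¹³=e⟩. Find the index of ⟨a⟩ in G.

First find ord(a) by computing successive powers:
  a¹ = a, a² = a², a³ = a³, a⁴ = a⁴, a⁵ = a⁵, a⁶ = a⁶, a⁷ = a⁷, a⁸ = a⁸, a⁹ = a⁹, a¹⁰ = a¹⁰, a¹¹ = a¹¹, a¹² = a¹², a¹³ = e.
So |⟨a⟩| = ord(a) = 13. With |G| = 13, by Lagrange [G : ⟨a⟩] = 13/13 = 1.

Answer: 1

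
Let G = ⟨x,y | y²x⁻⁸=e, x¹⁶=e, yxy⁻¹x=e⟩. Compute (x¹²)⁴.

Compute successive powers of (x¹²), reducing at each step:
  (x¹²)²: (x¹²) · x¹² = x⁸
  (x¹²)³: (x⁸) · x¹² = x⁴
  (x¹²)⁴: (x⁴) · x¹² = e

Answer: e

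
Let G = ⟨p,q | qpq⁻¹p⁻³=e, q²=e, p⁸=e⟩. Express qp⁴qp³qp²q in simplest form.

Multiply left to right, reducing at each step:
  q · p⁴ = p⁴q
  (p⁴q) · q = p⁴
  (p⁴) · p³ = p⁷
  (p⁷) · q = p⁷q
  (p⁷q) · p² = p⁵q
  (p⁵q) · q = p⁵

Answer: p⁵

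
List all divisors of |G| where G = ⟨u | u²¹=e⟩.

|G| = 21 = 3 · 7. By Lagrange's theorem the order of any subgroup divides 21; the divisors of 21 are 1, 3, 7, 21.

Answer: 1, 3, 7, 21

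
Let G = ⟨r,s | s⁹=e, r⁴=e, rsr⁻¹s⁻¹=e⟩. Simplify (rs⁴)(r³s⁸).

Compute (rs⁴) · (r³s⁸) by multiplying left to right and reducing via the relations at each step:
  (rs⁴) · r³ = s⁴
  (s⁴) · s⁸ = s³

Answer: s³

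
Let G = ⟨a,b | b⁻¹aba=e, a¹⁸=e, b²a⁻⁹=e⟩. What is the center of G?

An element z ∈ Z(G) iff z commutes with every generator.
For example a⁹ is central: (a⁹)·a = a¹⁰ = a·(a⁹); (a⁹)·b = b⁻¹ = b·(a⁹).
Whereas a ∉ Z(G) since a·b = ab ≠ a⁸b⁻¹ = b·a.
Checking each of the 36 elements this way gives Z(G) = {e, a⁹}, of order 2.

Answer: {e, a⁹}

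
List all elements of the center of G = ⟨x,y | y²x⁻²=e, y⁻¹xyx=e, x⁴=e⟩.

An element z ∈ Z(G) iff z commutes with every generator.
For example x² is central: (x²)·x = x³ = x·(x²); (x²)·y = y⁻¹ = y·(x²).
Whereas x ∉ Z(G) since x·y = xy ≠ xy⁻¹ = y·x.
Checking each of the 8 elements this way gives Z(G) = {e, x²}, of order 2.

Answer: {e, x²}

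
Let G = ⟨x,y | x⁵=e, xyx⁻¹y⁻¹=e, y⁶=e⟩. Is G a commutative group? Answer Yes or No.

Each pair of generators commutes: x·y = xy = y·x. Since the generators pairwise commute, every element of G commutes with every other, so G is abelian.

Answer: Yes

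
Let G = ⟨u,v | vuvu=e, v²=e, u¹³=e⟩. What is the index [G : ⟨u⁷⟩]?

First find ord(u⁷) by computing successive powers:
  (u⁷)¹ = u⁷, (u⁷)² = u, (u⁷)³ = u⁸, (u⁷)⁴ = u², (u⁷)⁵ = u⁹, (u⁷)⁶ = u³, (u⁷)⁷ = u¹⁰, (u⁷)⁸ = u⁴, (u⁷)⁹ = u¹¹, (u⁷)¹⁰ = u⁵, (u⁷)¹¹ = u¹², (u⁷)¹² = u⁶, (u⁷)¹³ = e.
So |⟨u⁷⟩| = ord(u⁷) = 13. With |G| = 26, by Lagrange [G : ⟨u⁷⟩] = 26/13 = 2.

Answer: 2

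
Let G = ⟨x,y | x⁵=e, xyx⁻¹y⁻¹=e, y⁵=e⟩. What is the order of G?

Enumerate words in the generators, reducing via the relations: the distinct elements are
  {e, x, y, xy, x², x³, x⁴, y², y³, y⁴, xy², xy³, xy⁴, x²y, x³y, x⁴y, x²y², x²y³, x²y⁴, x³y², x³y³, x³y⁴, x⁴y², x⁴y³, x⁴y⁴}.
No further products give new elements, so |G| = 25.

Answer: 25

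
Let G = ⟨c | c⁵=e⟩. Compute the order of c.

Compute successive powers until reaching e:
  c¹ = c, c² = c², c³ = c³, c⁴ = c⁴, c⁵ = e.
The smallest positive k with cᵏ = e is 5.

Answer: 5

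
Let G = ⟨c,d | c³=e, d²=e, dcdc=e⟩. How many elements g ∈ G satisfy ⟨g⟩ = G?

⟨g⟩ = G would require ord(g) = |G| = 6, but the maximum element order in G is 3 < 6. So G is not cyclic and no single element generates it: the count is 0.

Answer: 0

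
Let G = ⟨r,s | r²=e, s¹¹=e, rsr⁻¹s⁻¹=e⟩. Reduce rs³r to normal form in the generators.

Multiply left to right, reducing at each step:
  r · s³ = rs³
  (rs³) · r = s³

Answer: s³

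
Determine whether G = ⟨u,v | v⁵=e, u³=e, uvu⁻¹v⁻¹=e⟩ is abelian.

Each pair of generators commutes: u·v = uv = v·u. Since the generators pairwise commute, every element of G commutes with every other, so G is abelian.

Answer: Yes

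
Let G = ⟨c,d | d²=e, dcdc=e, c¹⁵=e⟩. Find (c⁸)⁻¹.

The order of (c⁸) is 15 (smallest k with (c⁸)ᵏ = e), so (c⁸)⁻¹ = (c⁸)¹⁴ = c⁷.
Check: (c⁸) · (c⁷) → (c⁸) · c⁷ = e, giving e as required.

Answer: c⁷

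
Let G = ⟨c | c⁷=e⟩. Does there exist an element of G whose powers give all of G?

|G| = 7. The element c has order 7 (its powers give 7 distinct elements), so ⟨c⟩ = G and G is cyclic.

Answer: Yes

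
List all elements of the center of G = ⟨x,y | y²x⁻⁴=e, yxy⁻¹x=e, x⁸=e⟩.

An element z ∈ Z(G) iff z commutes with every generator.
For example x⁴ is central: (x⁴)·x = x⁵ = x·(x⁴); (x⁴)·y = y⁻¹ = y·(x⁴).
Whereas x ∉ Z(G) since x·y = xy ≠ x³y⁻¹ = y·x.
Checking each of the 16 elements this way gives Z(G) = {e, x⁴}, of order 2.

Answer: {e, x⁴}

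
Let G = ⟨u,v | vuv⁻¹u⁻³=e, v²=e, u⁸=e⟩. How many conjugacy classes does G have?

The conjugacy classes (representative and size) are:
  [e] (size 1), [u³] (size 2), [u²] (size 2), [u⁴] (size 1), [u⁵] (size 2), [u⁴v] (size 4), [uv] (size 4).
Class equation: 1 + 2 + 2 + 1 + 2 + 4 + 4 = 16 = |G|. So G has 7 conjugacy classes.

Answer: 7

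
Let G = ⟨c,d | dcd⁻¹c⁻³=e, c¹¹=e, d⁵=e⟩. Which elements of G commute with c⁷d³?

⟨c⁷d³⟩ ⊆ C_G(c⁷d³) since powers of c⁷d³ commute with c⁷d³; so |C_G(c⁷d³)| ≥ |⟨c⁷d³⟩| = 5.
By orbit–stabilizer, |C_G(c⁷d³)| = |G| / |conj. class of c⁷d³| = 55 / 11 = 5.
The 5 elements commuting with c⁷d³ are {e, c³d², c⁹d, c⁷d³, c⁸d⁴}.

Answer: {e, c³d², c⁹d, c⁷d³, c⁸d⁴}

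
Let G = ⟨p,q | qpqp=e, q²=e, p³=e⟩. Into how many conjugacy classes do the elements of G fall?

The conjugacy classes (representative and size) are:
  [e] (size 1), [p] (size 2), [pq] (size 3).
Class equation: 1 + 2 + 3 = 6 = |G|. So G has 3 conjugacy classes.

Answer: 3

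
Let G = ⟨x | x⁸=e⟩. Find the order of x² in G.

Compute successive powers until reaching e:
  (x²)¹ = x², (x²)² = x⁴, (x²)³ = x⁶, (x²)⁴ = e.
The smallest positive k with (x²)ᵏ = e is 4.

Answer: 4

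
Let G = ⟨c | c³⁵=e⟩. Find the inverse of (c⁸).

The order of (c⁸) is 35 (smallest k with (c⁸)ᵏ = e), so (c⁸)⁻¹ = (c⁸)³⁴ = c²⁷.
Check: (c⁸) · (c²⁷) → (c⁸) · c²⁷ = e, giving e as required.

Answer: c²⁷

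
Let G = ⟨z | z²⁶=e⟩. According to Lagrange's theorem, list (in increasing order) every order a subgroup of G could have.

|G| = 26 = 2 · 13. By Lagrange's theorem the order of any subgroup divides 26; the divisors of 26 are 1, 2, 13, 26.

Answer: 1, 2, 13, 26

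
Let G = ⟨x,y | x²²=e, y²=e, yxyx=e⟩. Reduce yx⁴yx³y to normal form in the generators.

Multiply left to right, reducing at each step:
  y · x⁴ = x¹⁸y
  (x¹⁸y) · y = x¹⁸
  (x¹⁸) · x³ = x²¹
  (x²¹) · y = x²¹y

Answer: x²¹y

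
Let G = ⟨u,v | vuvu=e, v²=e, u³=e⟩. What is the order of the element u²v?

Compute successive powers until reaching e:
  (u²v)¹ = u²v, (u²v)² = e.
The smallest positive k with (u²v)ᵏ = e is 2.

Answer: 2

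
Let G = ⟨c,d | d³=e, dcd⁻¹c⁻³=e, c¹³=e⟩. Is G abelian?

c·d = cd but d·c = c³d, so c·d ≠ d·c and G is not abelian.

Answer: No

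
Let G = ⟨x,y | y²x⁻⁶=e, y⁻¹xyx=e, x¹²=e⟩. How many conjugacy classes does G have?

The conjugacy classes (representative and size) are:
  [e] (size 1), [x¹¹] (size 2), [x²] (size 2), [x⁹] (size 2), [x⁴] (size 2), [x⁵] (size 2), [x⁶] (size 1), [x²y] (size 6), [xy] (size 6).
Class equation: 1 + 2 + 2 + 2 + 2 + 2 + 1 + 6 + 6 = 24 = |G|. So G has 9 conjugacy classes.

Answer: 9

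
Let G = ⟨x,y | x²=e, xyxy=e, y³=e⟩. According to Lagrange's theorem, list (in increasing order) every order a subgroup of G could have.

|G| = 6 = 2 · 3. By Lagrange's theorem the order of any subgroup divides 6; the divisors of 6 are 1, 2, 3, 6.

Answer: 1, 2, 3, 6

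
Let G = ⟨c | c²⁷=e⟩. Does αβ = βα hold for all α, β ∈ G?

G has a single generator, so G is cyclic and hence abelian.

Answer: Yes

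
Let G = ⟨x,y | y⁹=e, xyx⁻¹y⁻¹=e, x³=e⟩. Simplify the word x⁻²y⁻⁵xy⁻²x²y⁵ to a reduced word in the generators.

Multiply left to right, reducing at each step:
  x · y⁻⁵ = xy⁴
  (xy⁴) · x = x²y⁴
  (x²y⁴) · y⁻² = x²y²
  (x²y²) · x² = xy²
  (xy²) · y⁵ = xy⁷

Answer: xy⁷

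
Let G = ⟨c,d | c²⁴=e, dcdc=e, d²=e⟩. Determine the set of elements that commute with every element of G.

An element z ∈ Z(G) iff z commutes with every generator.
For example c¹² is central: (c¹²)·c = c¹³ = c·(c¹²); (c¹²)·d = c¹²d = d·(c¹²).
Whereas c ∉ Z(G) since c·d = cd ≠ c²³d = d·c.
Checking each of the 48 elements this way gives Z(G) = {e, c¹²}, of order 2.

Answer: {e, c¹²}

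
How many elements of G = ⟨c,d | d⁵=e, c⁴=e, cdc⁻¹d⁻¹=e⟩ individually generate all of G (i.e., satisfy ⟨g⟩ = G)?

G is cyclic of order 20. An element generates G iff its order is 20, and a cyclic group of order 20 has exactly φ(20) = 8 such elements.

Answer: 8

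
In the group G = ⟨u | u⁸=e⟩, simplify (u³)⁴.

Compute successive powers of (u³), reducing at each step:
  (u³)²: (u³) · u³ = u⁶
  (u³)³: (u⁶) · u³ = u
  (u³)⁴: u · u³ = u⁴

Answer: u⁴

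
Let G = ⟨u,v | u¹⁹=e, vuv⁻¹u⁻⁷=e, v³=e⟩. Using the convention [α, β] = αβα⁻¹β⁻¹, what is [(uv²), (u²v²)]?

[(uv²), (u²v²)] = (uv²)·(u²v²)·(uv²)⁻¹·(u²v²)⁻¹.
  (uv²) · (u²v²) = u⁴v
  (u⁴v) · (u¹²v) = u¹²v²
  (u¹²v²) · (u⁵v) = u¹⁰

Answer: u¹⁰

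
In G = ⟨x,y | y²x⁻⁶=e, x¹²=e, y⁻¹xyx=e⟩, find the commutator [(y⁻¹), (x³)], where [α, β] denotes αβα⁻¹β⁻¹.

[(y⁻¹), (x³)] = (y⁻¹)·(x³)·(y⁻¹)⁻¹·(x³)⁻¹.
  (y⁻¹) · (x³) = x³y
  (x³y) · y = x⁹
  (x⁹) · (x⁹) = x⁶

Answer: x⁶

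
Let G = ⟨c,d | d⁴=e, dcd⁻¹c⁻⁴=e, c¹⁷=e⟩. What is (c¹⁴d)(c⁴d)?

Compute (c¹⁴d) · (c⁴d) by multiplying left to right and reducing via the relations at each step:
  (c¹⁴d) · c⁴ = c¹³d
  (c¹³d) · d = c¹³d²

Answer: c¹³d²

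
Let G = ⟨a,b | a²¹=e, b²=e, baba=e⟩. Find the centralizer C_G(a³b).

⟨a³b⟩ ⊆ C_G(a³b) since powers of a³b commute with a³b; so |C_G(a³b)| ≥ |⟨a³b⟩| = 2.
By orbit–stabilizer, |C_G(a³b)| = |G| / |conj. class of a³b| = 42 / 21 = 2.
The 2 elements commuting with a³b are {e, a³b}.

Answer: {e, a³b}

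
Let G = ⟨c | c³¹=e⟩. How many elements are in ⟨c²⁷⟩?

|⟨c²⁷⟩| equals the order of c²⁷. Compute successive powers until reaching e:
  (c²⁷)¹ = c²⁷, (c²⁷)² = c²³, (c²⁷)³ = c¹⁹, (c²⁷)⁴ = c¹⁵, (c²⁷)⁵ = c¹¹, (c²⁷)⁶ = c⁷, (c²⁷)⁷ = c³, (c²⁷)⁸ = c³⁰, (c²⁷)⁹ = c²⁶, (c²⁷)¹⁰ = c²², (c²⁷)¹¹ = c¹⁸, (c²⁷)¹² = c¹⁴, (c²⁷)¹³ = c¹⁰, (c²⁷)¹⁴ = c⁶, (c²⁷)¹⁵ = c², (c²⁷)¹⁶ = c²⁹, (c²⁷)¹⁷ = c²⁵, (c²⁷)¹⁸ = c²¹, (c²⁷)¹⁹ = c¹⁷, (c²⁷)²⁰ = c¹³, (c²⁷)²¹ = c⁹, (c²⁷)²² = c⁵, (c²⁷)²³ = c, (c²⁷)²⁴ = c²⁸, (c²⁷)²⁵ = c²⁴, (c²⁷)²⁶ = c²⁰, (c²⁷)²⁷ = c¹⁶, (c²⁷)²⁸ = c¹², (c²⁷)²⁹ = c⁸, (c²⁷)³⁰ = c⁴, (c²⁷)³¹ = e.
The smallest positive k with (c²⁷)ᵏ = e is 31, so |⟨c²⁷⟩| = 31.

Answer: 31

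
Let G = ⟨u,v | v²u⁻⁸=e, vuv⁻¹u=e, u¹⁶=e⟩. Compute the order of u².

Compute successive powers until reaching e:
  (u²)¹ = u², (u²)² = u⁴, (u²)³ = u⁶, (u²)⁴ = u⁸, (u²)⁵ = u¹⁰, (u²)⁶ = u¹², (u²)⁷ = u¹⁴, (u²)⁸ = e.
The smallest positive k with (u²)ᵏ = e is 8.

Answer: 8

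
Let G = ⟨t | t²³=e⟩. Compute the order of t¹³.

Compute successive powers until reaching e:
  (t¹³)¹ = t¹³, (t¹³)² = t³, (t¹³)³ = t¹⁶, (t¹³)⁴ = t⁶, (t¹³)⁵ = t¹⁹, (t¹³)⁶ = t⁹, (t¹³)⁷ = t²², (t¹³)⁸ = t¹², (t¹³)⁹ = t², (t¹³)¹⁰ = t¹⁵, (t¹³)¹¹ = t⁵, (t¹³)¹² = t¹⁸, (t¹³)¹³ = t⁸, (t¹³)¹⁴ = t²¹, (t¹³)¹⁵ = t¹¹, (t¹³)¹⁶ = t, (t¹³)¹⁷ = t¹⁴, (t¹³)¹⁸ = t⁴, (t¹³)¹⁹ = t¹⁷, (t¹³)²⁰ = t⁷, (t¹³)²¹ = t²⁰, (t¹³)²² = t¹⁰, (t¹³)²³ = e.
The smallest positive k with (t¹³)ᵏ = e is 23.

Answer: 23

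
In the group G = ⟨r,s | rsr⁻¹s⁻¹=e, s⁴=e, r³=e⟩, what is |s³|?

Compute successive powers until reaching e:
  (s³)¹ = s³, (s³)² = s², (s³)³ = s, (s³)⁴ = e.
The smallest positive k with (s³)ᵏ = e is 4.

Answer: 4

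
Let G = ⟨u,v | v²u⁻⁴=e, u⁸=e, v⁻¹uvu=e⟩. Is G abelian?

u·v = uv but v·u = u³v⁻¹, so u·v ≠ v·u and G is not abelian.

Answer: No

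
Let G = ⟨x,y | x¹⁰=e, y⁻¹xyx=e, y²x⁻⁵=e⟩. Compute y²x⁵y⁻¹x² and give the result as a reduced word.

Multiply left to right, reducing at each step:
  (x⁵) · x⁵ = e
  e · y⁻¹ = y⁻¹
  (y⁻¹) · x² = x³y

Answer: x³y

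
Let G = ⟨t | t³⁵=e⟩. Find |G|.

G is generated by a single element, so G is cyclic. The relator gives t³⁵ = e and no smaller power is forced to be e, so the 35 powers {e, t, t², t³, t⁴, t⁵, t⁶, t⁷, t⁸, t⁹, t²², t²³, t²¹, t²⁰, t²⁴, t²⁵, t²⁶, t²⁷, t²⁸, t²⁹, t³², t³³, t³¹, t³⁰, t³⁴, t¹², t¹³, t¹¹, t¹⁰, t¹⁴, t¹⁵, t¹⁶, t¹⁷, t¹⁸, t¹⁹} are distinct. Hence |G| = 35.

Answer: 35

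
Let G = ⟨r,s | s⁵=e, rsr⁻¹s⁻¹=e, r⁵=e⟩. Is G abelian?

Each pair of generators commutes: r·s = rs = s·r. Since the generators pairwise commute, every element of G commutes with every other, so G is abelian.

Answer: Yes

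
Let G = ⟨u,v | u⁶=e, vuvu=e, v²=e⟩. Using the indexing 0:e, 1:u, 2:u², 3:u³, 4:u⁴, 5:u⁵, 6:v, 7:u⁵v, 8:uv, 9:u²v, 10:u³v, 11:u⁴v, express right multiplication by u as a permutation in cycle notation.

(0 1 2 3 4 5)(6 7 11 10 9 8)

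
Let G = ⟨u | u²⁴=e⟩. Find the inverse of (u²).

The order of (u²) is 12 (smallest k with (u²)ᵏ = e), so (u²)⁻¹ = (u²)¹¹ = u²².
Check: (u²) · (u²²) → (u²) · u²² = e, giving e as required.

Answer: u²²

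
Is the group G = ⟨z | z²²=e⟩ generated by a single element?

|G| = 22. The element z has order 22 (its powers give 22 distinct elements), so ⟨z⟩ = G and G is cyclic.

Answer: Yes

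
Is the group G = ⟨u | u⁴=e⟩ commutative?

G has a single generator, so G is cyclic and hence abelian.

Answer: Yes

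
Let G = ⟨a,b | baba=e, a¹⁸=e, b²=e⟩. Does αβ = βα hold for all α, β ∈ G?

a·b = ab but b·a = a¹⁷b, so a·b ≠ b·a and G is not abelian.

Answer: No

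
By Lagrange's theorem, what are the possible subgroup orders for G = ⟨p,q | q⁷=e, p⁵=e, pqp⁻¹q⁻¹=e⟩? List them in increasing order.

|G| = 35 = 5 · 7. By Lagrange's theorem the order of any subgroup divides 35; the divisors of 35 are 1, 5, 7, 35.

Answer: 1, 5, 7, 35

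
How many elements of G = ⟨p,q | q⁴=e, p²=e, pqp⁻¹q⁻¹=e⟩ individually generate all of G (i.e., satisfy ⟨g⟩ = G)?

⟨g⟩ = G would require ord(g) = |G| = 8, but the maximum element order in G is 4 < 8. So G is not cyclic and no single element generates it: the count is 0.

Answer: 0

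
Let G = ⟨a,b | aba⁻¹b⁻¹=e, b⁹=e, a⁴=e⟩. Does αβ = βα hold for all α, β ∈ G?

Each pair of generators commutes: a·b = ab = b·a. Since the generators pairwise commute, every element of G commutes with every other, so G is abelian.

Answer: Yes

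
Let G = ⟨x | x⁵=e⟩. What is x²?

Compute successive powers of x, reducing at each step:
  x²: x · x = x²

Answer: x²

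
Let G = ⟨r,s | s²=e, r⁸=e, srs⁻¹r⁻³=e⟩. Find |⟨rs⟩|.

|⟨rs⟩| equals the order of rs. Compute successive powers until reaching e:
  (rs)¹ = rs, (rs)² = r⁴, (rs)³ = r⁵s, (rs)⁴ = e.
The smallest positive k with (rs)ᵏ = e is 4, so |⟨rs⟩| = 4.

Answer: 4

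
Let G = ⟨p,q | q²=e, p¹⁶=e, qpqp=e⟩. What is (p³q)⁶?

Compute successive powers of (p³q), reducing at each step:
  (p³q)²: (p³q) · p³ = q;   q · q = e
  (p³q)³: e · p³ = p³;   (p³) · q = p³q
  (p³q)⁴: (p³q) · p³ = q;   q · q = e
  (p³q)⁵: e · p³ = p³;   (p³) · q = p³q
  (p³q)⁶: (p³q) · p³ = q;   q · q = e

Answer: e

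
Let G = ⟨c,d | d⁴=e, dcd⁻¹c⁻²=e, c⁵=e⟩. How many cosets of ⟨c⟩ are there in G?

First find ord(c) by computing successive powers:
  c¹ = c, c² = c², c³ = c³, c⁴ = c⁴, c⁵ = e.
So |⟨c⟩| = ord(c) = 5. With |G| = 20, by Lagrange [G : ⟨c⟩] = 20/5 = 4.

Answer: 4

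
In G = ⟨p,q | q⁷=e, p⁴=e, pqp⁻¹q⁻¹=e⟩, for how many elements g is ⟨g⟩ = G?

G is cyclic of order 28. An element generates G iff its order is 28, and a cyclic group of order 28 has exactly φ(28) = 12 such elements.

Answer: 12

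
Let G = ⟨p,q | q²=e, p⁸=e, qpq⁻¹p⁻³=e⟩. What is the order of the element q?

Compute successive powers until reaching e:
  q¹ = q, q² = e.
The smallest positive k with qᵏ = e is 2.

Answer: 2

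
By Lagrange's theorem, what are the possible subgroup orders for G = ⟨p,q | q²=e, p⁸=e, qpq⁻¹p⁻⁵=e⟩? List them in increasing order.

|G| = 16 = 2⁴. By Lagrange's theorem the order of any subgroup divides 16; the divisors of 16 are 1, 2, 4, 8, 16.

Answer: 1, 2, 4, 8, 16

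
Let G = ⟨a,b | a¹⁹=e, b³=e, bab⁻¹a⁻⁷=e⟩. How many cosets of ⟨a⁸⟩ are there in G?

First find ord(a⁸) by computing successive powers:
  (a⁸)¹ = a⁸, (a⁸)² = a¹⁶, (a⁸)³ = a⁵, (a⁸)⁴ = a¹³, (a⁸)⁵ = a², (a⁸)⁶ = a¹⁰, (a⁸)⁷ = a¹⁸, (a⁸)⁸ = a⁷, (a⁸)⁹ = a¹⁵, (a⁸)¹⁰ = a⁴, (a⁸)¹¹ = a¹², (a⁸)¹² = a, (a⁸)¹³ = a⁹, (a⁸)¹⁴ = a¹⁷, (a⁸)¹⁵ = a⁶, (a⁸)¹⁶ = a¹⁴, (a⁸)¹⁷ = a³, (a⁸)¹⁸ = a¹¹, (a⁸)¹⁹ = e.
So |⟨a⁸⟩| = ord(a⁸) = 19. With |G| = 57, by Lagrange [G : ⟨a⁸⟩] = 57/19 = 3.

Answer: 3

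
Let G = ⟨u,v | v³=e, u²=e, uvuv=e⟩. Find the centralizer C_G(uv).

⟨uv⟩ ⊆ C_G(uv) since powers of uv commute with uv; so |C_G(uv)| ≥ |⟨uv⟩| = 2.
By orbit–stabilizer, |C_G(uv)| = |G| / |conj. class of uv| = 6 / 3 = 2.
The 2 elements commuting with uv are {e, uv}.

Answer: {e, uv}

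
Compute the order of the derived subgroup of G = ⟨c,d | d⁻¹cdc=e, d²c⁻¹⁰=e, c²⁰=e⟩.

G' = [G, G] is generated by all commutators. The generator-pair commutators are: [c, d] = c².
The subgroup they normally generate is {e, c², c⁴, c⁶, c⁸, c¹⁰, c¹², c¹⁴, c¹⁶, c¹⁸}, of order 10.
Check: |G/G'| = 40/10 = 4 is the order of the abelianisation.

Answer: 10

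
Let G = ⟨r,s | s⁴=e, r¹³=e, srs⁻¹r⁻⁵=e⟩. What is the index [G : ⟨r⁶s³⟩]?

First find ord(r⁶s³) by computing successive powers:
  (r⁶s³)¹ = r⁶s³, (r⁶s³)² = r²s², (r⁶s³)³ = r⁹s, (r⁶s³)⁴ = e.
So |⟨r⁶s³⟩| = ord(r⁶s³) = 4. With |G| = 52, by Lagrange [G : ⟨r⁶s³⟩] = 52/4 = 13.

Answer: 13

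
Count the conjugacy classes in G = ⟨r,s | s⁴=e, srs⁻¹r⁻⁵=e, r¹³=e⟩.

The conjugacy classes (representative and size) are:
  [e] (size 1), [r] (size 4), [r²] (size 4), [r⁹] (size 4), [r¹²s] (size 13), [r⁴s²] (size 13), [r¹²s³] (size 13).
Class equation: 1 + 4 + 4 + 4 + 13 + 13 + 13 = 52 = |G|. So G has 7 conjugacy classes.

Answer: 7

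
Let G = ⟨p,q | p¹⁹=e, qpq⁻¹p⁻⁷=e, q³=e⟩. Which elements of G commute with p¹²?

⟨p¹²⟩ ⊆ C_G(p¹²) since powers of p¹² commute with p¹²; so |C_G(p¹²)| ≥ |⟨p¹²⟩| = 19.
By orbit–stabilizer, |C_G(p¹²)| = |G| / |conj. class of p¹²| = 57 / 3 = 19.
The 19 elements commuting with p¹² are {e, p, p², p³, p⁴, p⁵, p⁶, p⁷, p⁸, p⁹, p¹⁰, p¹¹, p¹², p¹³, p¹⁴, p¹⁵, p¹⁶, p¹⁷, p¹⁸}.

Answer: {e, p, p², p³, p⁴, p⁵, p⁶, p⁷, p⁸, p⁹, p¹⁰, p¹¹, p¹², p¹³, p¹⁴, p¹⁵, p¹⁶, p¹⁷, p¹⁸}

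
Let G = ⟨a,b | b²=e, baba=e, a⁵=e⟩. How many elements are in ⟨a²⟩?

|⟨a²⟩| equals the order of a². Compute successive powers until reaching e:
  (a²)¹ = a², (a²)² = a⁴, (a²)³ = a, (a²)⁴ = a³, (a²)⁵ = e.
The smallest positive k with (a²)ᵏ = e is 5, so |⟨a²⟩| = 5.

Answer: 5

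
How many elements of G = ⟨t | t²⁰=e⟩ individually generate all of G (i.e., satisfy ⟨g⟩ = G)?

G is cyclic of order 20. An element generates G iff its order is 20, and a cyclic group of order 20 has exactly φ(20) = 8 such elements.

Answer: 8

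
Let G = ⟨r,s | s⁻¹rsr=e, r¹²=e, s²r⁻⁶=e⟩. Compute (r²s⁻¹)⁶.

Compute successive powers of (r²s⁻¹), reducing at each step:
  (r²s⁻¹)²: (r²s⁻¹) · r² = s⁻¹;   (s⁻¹) · s⁻¹ = r⁶
  (r²s⁻¹)³: (r⁶) · r² = r⁸;   (r⁸) · s⁻¹ = r²s
  (r²s⁻¹)⁴: (r²s) · r² = s;   s · s⁻¹ = e
  (r²s⁻¹)⁵: e · r² = r²;   (r²) · s⁻¹ = r²s⁻¹
  (r²s⁻¹)⁶: (r²s⁻¹) · r² = s⁻¹;   (s⁻¹) · s⁻¹ = r⁶

Answer: r⁶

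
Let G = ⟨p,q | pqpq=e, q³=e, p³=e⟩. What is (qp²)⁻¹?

The order of (qp²) is 3 (smallest k with (qp²)ᵏ = e), so (qp²)⁻¹ = (qp²)² = pq².
Check: (qp²) · (pq²) → (qp²) · p = q;   q · q² = e, giving e as required.

Answer: pq²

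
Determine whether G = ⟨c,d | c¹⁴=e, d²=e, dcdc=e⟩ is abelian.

c·d = cd but d·c = c¹³d, so c·d ≠ d·c and G is not abelian.

Answer: No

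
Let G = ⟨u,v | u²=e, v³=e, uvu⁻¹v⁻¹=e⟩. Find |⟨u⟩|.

|⟨u⟩| equals the order of u. Compute successive powers until reaching e:
  u¹ = u, u² = e.
The smallest positive k with uᵏ = e is 2, so |⟨u⟩| = 2.

Answer: 2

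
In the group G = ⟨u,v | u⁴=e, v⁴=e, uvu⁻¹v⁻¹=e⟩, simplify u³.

Compute successive powers of u, reducing at each step:
  u²: u · u = u²
  u³: (u²) · u = u³

Answer: u³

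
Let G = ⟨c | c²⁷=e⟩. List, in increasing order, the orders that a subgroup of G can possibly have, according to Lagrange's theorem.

|G| = 27 = 3³. By Lagrange's theorem the order of any subgroup divides 27; the divisors of 27 are 1, 3, 9, 27.

Answer: 1, 3, 9, 27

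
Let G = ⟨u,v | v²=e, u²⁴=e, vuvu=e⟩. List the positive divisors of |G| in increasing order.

|G| = 48 = 2⁴ · 3. By Lagrange's theorem the order of any subgroup divides 48; the divisors of 48 are 1, 2, 3, 4, 6, 8, 12, 16, 24, 48.

Answer: 1, 2, 3, 4, 6, 8, 12, 16, 24, 48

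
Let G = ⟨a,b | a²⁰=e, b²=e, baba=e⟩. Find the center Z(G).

An element z ∈ Z(G) iff z commutes with every generator.
For example a¹⁰ is central: (a¹⁰)·a = a¹¹ = a·(a¹⁰); (a¹⁰)·b = a¹⁰b = b·(a¹⁰).
Whereas a ∉ Z(G) since a·b = ab ≠ a¹⁹b = b·a.
Checking each of the 40 elements this way gives Z(G) = {e, a¹⁰}, of order 2.

Answer: {e, a¹⁰}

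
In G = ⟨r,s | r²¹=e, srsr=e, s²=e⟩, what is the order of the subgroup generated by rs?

|⟨rs⟩| equals the order of rs. Compute successive powers until reaching e:
  (rs)¹ = rs, (rs)² = e.
The smallest positive k with (rs)ᵏ = e is 2, so |⟨rs⟩| = 2.

Answer: 2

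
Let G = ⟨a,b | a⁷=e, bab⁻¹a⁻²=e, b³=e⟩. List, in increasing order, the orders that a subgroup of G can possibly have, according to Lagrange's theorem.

|G| = 21 = 3 · 7. By Lagrange's theorem the order of any subgroup divides 21; the divisors of 21 are 1, 3, 7, 21.

Answer: 1, 3, 7, 21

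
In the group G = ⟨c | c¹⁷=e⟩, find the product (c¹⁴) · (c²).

Compute (c¹⁴) · (c²) by multiplying left to right and reducing via the relations at each step:
  (c¹⁴) · c² = c¹⁶

Answer: c¹⁶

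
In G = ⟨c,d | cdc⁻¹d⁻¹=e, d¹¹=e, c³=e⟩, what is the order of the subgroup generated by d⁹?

|⟨d⁹⟩| equals the order of d⁹. Compute successive powers until reaching e:
  (d⁹)¹ = d⁹, (d⁹)² = d⁷, (d⁹)³ = d⁵, (d⁹)⁴ = d³, (d⁹)⁵ = d, (d⁹)⁶ = d¹⁰, (d⁹)⁷ = d⁸, (d⁹)⁸ = d⁶, (d⁹)⁹ = d⁴, (d⁹)¹⁰ = d², (d⁹)¹¹ = e.
The smallest positive k with (d⁹)ᵏ = e is 11, so |⟨d⁹⟩| = 11.

Answer: 11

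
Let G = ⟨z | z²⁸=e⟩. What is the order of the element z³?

Compute successive powers until reaching e:
  (z³)¹ = z³, (z³)² = z⁶, (z³)³ = z⁹, (z³)⁴ = z¹², (z³)⁵ = z¹⁵, (z³)⁶ = z¹⁸, (z³)⁷ = z²¹, (z³)⁸ = z²⁴, (z³)⁹ = z²⁷, (z³)¹⁰ = z², (z³)¹¹ = z⁵, (z³)¹² = z⁸, (z³)¹³ = z¹¹, (z³)¹⁴ = z¹⁴, (z³)¹⁵ = z¹⁷, (z³)¹⁶ = z²⁰, (z³)¹⁷ = z²³, (z³)¹⁸ = z²⁶, (z³)¹⁹ = z, (z³)²⁰ = z⁴, (z³)²¹ = z⁷, (z³)²² = z¹⁰, (z³)²³ = z¹³, (z³)²⁴ = z¹⁶, (z³)²⁵ = z¹⁹, (z³)²⁶ = z²², (z³)²⁷ = z²⁵, (z³)²⁸ = e.
The smallest positive k with (z³)ᵏ = e is 28.

Answer: 28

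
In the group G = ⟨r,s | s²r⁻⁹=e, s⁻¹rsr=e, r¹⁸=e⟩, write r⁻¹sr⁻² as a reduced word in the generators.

Multiply left to right, reducing at each step:
  (r¹⁷) · s = r⁸s⁻¹
  (r⁸s⁻¹) · r⁻² = rs

Answer: rs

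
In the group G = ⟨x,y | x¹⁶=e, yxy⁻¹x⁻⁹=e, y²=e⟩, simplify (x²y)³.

Compute successive powers of (x²y), reducing at each step:
  (x²y)²: (x²y) · x² = x⁴y;   (x⁴y) · y = x⁴
  (x²y)³: (x⁴) · x² = x⁶;   (x⁶) · y = x⁶y

Answer: x⁶y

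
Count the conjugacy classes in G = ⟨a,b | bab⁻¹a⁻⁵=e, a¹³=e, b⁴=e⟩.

The conjugacy classes (representative and size) are:
  [e] (size 1), [a] (size 4), [a²] (size 4), [a⁹] (size 4), [a¹²b] (size 13), [a⁴b²] (size 13), [a¹²b³] (size 13).
Class equation: 1 + 4 + 4 + 4 + 13 + 13 + 13 = 52 = |G|. So G has 7 conjugacy classes.

Answer: 7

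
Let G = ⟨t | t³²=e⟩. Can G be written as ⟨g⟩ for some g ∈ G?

|G| = 32. The element t has order 32 (its powers give 32 distinct elements), so ⟨t⟩ = G and G is cyclic.

Answer: Yes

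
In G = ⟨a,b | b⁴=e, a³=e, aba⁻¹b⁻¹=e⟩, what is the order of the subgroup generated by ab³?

|⟨ab³⟩| equals the order of ab³. Compute successive powers until reaching e:
  (ab³)¹ = ab³, (ab³)² = a²b², (ab³)³ = b, (ab³)⁴ = a, (ab³)⁵ = a²b³, (ab³)⁶ = b², (ab³)⁷ = ab, (ab³)⁸ = a², (ab³)⁹ = b³, (ab³)¹⁰ = ab², (ab³)¹¹ = a²b, (ab³)¹² = e.
The smallest positive k with (ab³)ᵏ = e is 12, so |⟨ab³⟩| = 12.

Answer: 12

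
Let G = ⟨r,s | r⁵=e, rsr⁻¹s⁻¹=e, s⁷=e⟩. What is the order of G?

Enumerate words in the generators, reducing via the relations: the distinct elements are
  {e, r, s, rs, r², r³, r⁴, s², s³, s⁴, s⁵, s⁶, rs², rs³, rs⁴, rs⁵, rs⁶, r²s, r³s, r⁴s, r²s², r²s³, r²s⁴, r²s⁵, r²s⁶, r³s², r³s³, r³s⁴, r³s⁵, r³s⁶, r⁴s², r⁴s³, r⁴s⁴, r⁴s⁵, r⁴s⁶}.
No further products give new elements, so |G| = 35.

Answer: 35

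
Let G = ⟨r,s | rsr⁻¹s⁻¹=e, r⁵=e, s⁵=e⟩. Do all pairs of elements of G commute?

Each pair of generators commutes: r·s = rs = s·r. Since the generators pairwise commute, every element of G commutes with every other, so G is abelian.

Answer: Yes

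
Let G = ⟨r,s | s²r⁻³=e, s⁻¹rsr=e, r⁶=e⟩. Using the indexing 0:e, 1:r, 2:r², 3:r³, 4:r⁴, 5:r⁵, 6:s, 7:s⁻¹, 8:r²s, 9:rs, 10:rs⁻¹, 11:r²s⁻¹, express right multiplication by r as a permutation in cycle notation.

(0 1 2 3 4 5)(6 11 10 7 8 9)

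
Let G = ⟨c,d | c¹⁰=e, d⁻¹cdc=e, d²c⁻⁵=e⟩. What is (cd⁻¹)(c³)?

Compute (cd⁻¹) · (c³) by multiplying left to right and reducing via the relations at each step:
  (cd⁻¹) · c³ = c³d

Answer: c³d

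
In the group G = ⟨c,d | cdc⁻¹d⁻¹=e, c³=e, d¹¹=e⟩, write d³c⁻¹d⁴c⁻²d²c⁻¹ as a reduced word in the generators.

Multiply left to right, reducing at each step:
  (d³) · c⁻¹ = c²d³
  (c²d³) · d⁴ = c²d⁷
  (c²d⁷) · c⁻² = d⁷
  (d⁷) · d² = d⁹
  (d⁹) · c⁻¹ = c²d⁹

Answer: c²d⁹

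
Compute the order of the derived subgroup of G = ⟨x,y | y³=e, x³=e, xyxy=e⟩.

G' = [G, G] is generated by all commutators. The generator-pair commutators are: [x, y] = xy²x.
The subgroup they normally generate is {e, xy, x²y², xy²x}, of order 4.
Check: |G/G'| = 12/4 = 3 is the order of the abelianisation.

Answer: 4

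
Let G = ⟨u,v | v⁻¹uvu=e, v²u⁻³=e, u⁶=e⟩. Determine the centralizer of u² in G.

⟨u²⟩ ⊆ C_G(u²) since powers of u² commute with u²; so |C_G(u²)| ≥ |⟨u²⟩| = 3.
By orbit–stabilizer, |C_G(u²)| = |G| / |conj. class of u²| = 12 / 2 = 6.
The 6 elements commuting with u² are {e, u, u², u³, u⁴, u⁵}.

Answer: {e, u, u², u³, u⁴, u⁵}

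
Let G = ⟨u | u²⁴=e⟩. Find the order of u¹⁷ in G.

Compute successive powers until reaching e:
  (u¹⁷)¹ = u¹⁷, (u¹⁷)² = u¹⁰, (u¹⁷)³ = u³, (u¹⁷)⁴ = u²⁰, (u¹⁷)⁵ = u¹³, (u¹⁷)⁶ = u⁶, (u¹⁷)⁷ = u²³, (u¹⁷)⁸ = u¹⁶, (u¹⁷)⁹ = u⁹, (u¹⁷)¹⁰ = u², (u¹⁷)¹¹ = u¹⁹, (u¹⁷)¹² = u¹², (u¹⁷)¹³ = u⁵, (u¹⁷)¹⁴ = u²², (u¹⁷)¹⁵ = u¹⁵, (u¹⁷)¹⁶ = u⁸, (u¹⁷)¹⁷ = u, (u¹⁷)¹⁸ = u¹⁸, (u¹⁷)¹⁹ = u¹¹, (u¹⁷)²⁰ = u⁴, (u¹⁷)²¹ = u²¹, (u¹⁷)²² = u¹⁴, (u¹⁷)²³ = u⁷, (u¹⁷)²⁴ = e.
The smallest positive k with (u¹⁷)ᵏ = e is 24.

Answer: 24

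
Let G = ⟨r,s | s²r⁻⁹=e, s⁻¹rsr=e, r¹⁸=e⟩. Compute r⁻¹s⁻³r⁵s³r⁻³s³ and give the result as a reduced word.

Multiply left to right, reducing at each step:
  (r¹⁷) · s⁻³ = r⁸s⁻¹
  (r⁸s⁻¹) · r⁵ = r³s⁻¹
  (r³s⁻¹) · s³ = r¹²
  (r¹²) · r⁻³ = r⁹
  (r⁹) · s³ = s

Answer: s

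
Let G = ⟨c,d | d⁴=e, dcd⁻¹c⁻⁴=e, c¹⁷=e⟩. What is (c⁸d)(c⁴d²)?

Compute (c⁸d) · (c⁴d²) by multiplying left to right and reducing via the relations at each step:
  (c⁸d) · c⁴ = c⁷d
  (c⁷d) · d² = c⁷d³

Answer: c⁷d³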